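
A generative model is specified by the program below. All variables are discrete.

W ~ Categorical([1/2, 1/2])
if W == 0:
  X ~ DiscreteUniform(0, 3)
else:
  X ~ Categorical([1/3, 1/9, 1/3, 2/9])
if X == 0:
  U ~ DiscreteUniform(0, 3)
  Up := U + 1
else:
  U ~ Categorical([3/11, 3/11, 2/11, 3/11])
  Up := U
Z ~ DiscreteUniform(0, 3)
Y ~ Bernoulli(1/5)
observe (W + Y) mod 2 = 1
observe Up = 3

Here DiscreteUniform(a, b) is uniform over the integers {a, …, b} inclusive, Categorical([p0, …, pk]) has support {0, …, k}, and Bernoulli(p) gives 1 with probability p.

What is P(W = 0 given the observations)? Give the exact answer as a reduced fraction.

P(W = 0 | obs) = 141/701

Enumerate traces; 32 have nonzero weight after conditioning:
  (W=0, X=0, U=2, Z=0, Y=1) weight 1/640
  (W=0, X=0, U=2, Z=1, Y=1) weight 1/640
  (W=0, X=0, U=2, Z=2, Y=1) weight 1/640
  (W=0, X=0, U=2, Z=3, Y=1) weight 1/640
  (W=0, X=1, U=3, Z=0, Y=1) weight 3/1760
  (W=0, X=1, U=3, Z=1, Y=1) weight 3/1760
  (W=0, X=1, U=3, Z=2, Y=1) weight 3/1760
  (W=0, X=1, U=3, Z=3, Y=1) weight 3/1760
  (W=1, X=0, U=2, Z=0, Y=0) weight 1/120
  … 23 more
Group by W:
  weight(W=0) = 47/1760
  weight(W=1) = 7/66
Total weight = 47/1760 + 7/66 = 701/5280
P(W=0 | obs) = 47/1760 / 701/5280 = 141/701
P(W=1 | obs) = 7/66 / 701/5280 = 560/701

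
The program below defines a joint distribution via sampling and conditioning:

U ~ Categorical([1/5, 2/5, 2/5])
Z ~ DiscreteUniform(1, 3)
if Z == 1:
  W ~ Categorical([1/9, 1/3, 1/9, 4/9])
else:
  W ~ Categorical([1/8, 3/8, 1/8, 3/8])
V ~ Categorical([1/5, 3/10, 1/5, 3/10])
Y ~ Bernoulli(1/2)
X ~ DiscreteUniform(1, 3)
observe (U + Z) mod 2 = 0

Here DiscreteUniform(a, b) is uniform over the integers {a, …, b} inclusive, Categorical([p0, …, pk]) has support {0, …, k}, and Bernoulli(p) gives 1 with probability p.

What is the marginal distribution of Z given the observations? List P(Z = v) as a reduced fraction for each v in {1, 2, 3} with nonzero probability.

Enumerate traces; 384 have nonzero weight after conditioning:
  (U=0, Z=2, W=0, V=0, Y=0, X=1) weight 1/3600
  (U=0, Z=2, W=0, V=0, Y=0, X=2) weight 1/3600
  (U=0, Z=2, W=0, V=0, Y=0, X=3) weight 1/3600
  (U=0, Z=2, W=0, V=0, Y=1, X=1) weight 1/3600
  (U=0, Z=2, W=0, V=0, Y=1, X=2) weight 1/3600
  (U=0, Z=2, W=0, V=0, Y=1, X=3) weight 1/3600
  (U=0, Z=2, W=0, V=1, Y=0, X=1) weight 1/2400
  (U=0, Z=2, W=0, V=1, Y=0, X=2) weight 1/2400
  (U=1, Z=1, W=0, V=0, Y=0, X=1) weight 1/2025
  (U=1, Z=3, W=0, V=0, Y=0, X=1) weight 1/1800
  … 374 more
Group by Z:
  weight(Z=1) = 2/15
  weight(Z=2) = 1/5
  weight(Z=3) = 2/15
Total weight = 2/15 + 1/5 + 2/15 = 7/15
P(Z=1 | obs) = 2/15 / 7/15 = 2/7
P(Z=2 | obs) = 1/5 / 7/15 = 3/7
P(Z=3 | obs) = 2/15 / 7/15 = 2/7

P(Z=1) = 2/7, P(Z=2) = 3/7, P(Z=3) = 2/7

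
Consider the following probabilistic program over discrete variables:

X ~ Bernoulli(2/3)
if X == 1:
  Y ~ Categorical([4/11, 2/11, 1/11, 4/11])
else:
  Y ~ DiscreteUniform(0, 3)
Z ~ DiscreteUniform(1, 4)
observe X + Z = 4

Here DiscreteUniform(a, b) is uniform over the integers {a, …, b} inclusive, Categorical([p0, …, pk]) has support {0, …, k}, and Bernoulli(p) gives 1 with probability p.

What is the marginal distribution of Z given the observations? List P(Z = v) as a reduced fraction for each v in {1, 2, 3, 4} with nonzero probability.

Enumerate traces; 8 have nonzero weight after conditioning:
  (X=0, Y=0, Z=4) weight 1/48
  (X=0, Y=1, Z=4) weight 1/48
  (X=0, Y=2, Z=4) weight 1/48
  (X=0, Y=3, Z=4) weight 1/48
  (X=1, Y=0, Z=3) weight 2/33
  (X=1, Y=1, Z=3) weight 1/33
  (X=1, Y=2, Z=3) weight 1/66
  (X=1, Y=3, Z=3) weight 2/33
Group by Z:
  weight(Z=3) = 1/6
  weight(Z=4) = 1/12
Total weight = 1/6 + 1/12 = 1/4
P(Z=3 | obs) = 1/6 / 1/4 = 2/3
P(Z=4 | obs) = 1/12 / 1/4 = 1/3

P(Z=3) = 2/3, P(Z=4) = 1/3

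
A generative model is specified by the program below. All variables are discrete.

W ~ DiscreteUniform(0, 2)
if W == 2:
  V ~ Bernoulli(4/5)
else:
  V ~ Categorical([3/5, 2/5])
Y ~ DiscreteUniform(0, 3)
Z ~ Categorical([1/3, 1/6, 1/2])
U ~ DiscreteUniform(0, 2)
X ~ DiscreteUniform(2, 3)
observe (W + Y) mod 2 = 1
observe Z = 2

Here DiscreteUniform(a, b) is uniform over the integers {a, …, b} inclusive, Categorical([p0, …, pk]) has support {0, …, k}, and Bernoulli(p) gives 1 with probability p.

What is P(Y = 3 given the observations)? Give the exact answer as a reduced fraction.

Enumerate traces; 72 have nonzero weight after conditioning:
  (W=0, V=0, Y=1, Z=2, U=0, X=2) weight 1/240
  (W=0, V=0, Y=1, Z=2, U=0, X=3) weight 1/240
  (W=0, V=0, Y=1, Z=2, U=1, X=2) weight 1/240
  (W=0, V=0, Y=1, Z=2, U=1, X=3) weight 1/240
  (W=0, V=0, Y=1, Z=2, U=2, X=2) weight 1/240
  (W=0, V=0, Y=1, Z=2, U=2, X=3) weight 1/240
  (W=0, V=0, Y=3, Z=2, U=0, X=2) weight 1/240
  (W=0, V=0, Y=3, Z=2, U=0, X=3) weight 1/240
  (W=1, V=0, Y=0, Z=2, U=0, X=2) weight 1/240
  (W=1, V=0, Y=2, Z=2, U=0, X=2) weight 1/240
  … 62 more
Group by Y:
  weight(Y=0) = 1/24
  weight(Y=1) = 1/12
  weight(Y=2) = 1/24
  weight(Y=3) = 1/12
Total weight = 1/24 + 1/12 + 1/24 + 1/12 = 1/4
P(Y=0 | obs) = 1/24 / 1/4 = 1/6
P(Y=1 | obs) = 1/12 / 1/4 = 1/3
P(Y=2 | obs) = 1/24 / 1/4 = 1/6
P(Y=3 | obs) = 1/12 / 1/4 = 1/3

P(Y = 3 | obs) = 1/3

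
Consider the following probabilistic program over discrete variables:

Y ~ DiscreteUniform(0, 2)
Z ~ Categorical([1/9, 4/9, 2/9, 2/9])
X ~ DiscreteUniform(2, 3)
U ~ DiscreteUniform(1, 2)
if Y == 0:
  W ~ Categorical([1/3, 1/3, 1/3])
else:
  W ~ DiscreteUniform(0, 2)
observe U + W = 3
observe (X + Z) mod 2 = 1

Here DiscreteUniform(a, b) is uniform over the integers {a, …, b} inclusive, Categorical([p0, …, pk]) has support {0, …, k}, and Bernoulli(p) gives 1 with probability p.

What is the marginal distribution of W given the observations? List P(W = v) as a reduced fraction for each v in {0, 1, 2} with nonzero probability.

P(W=1) = 1/2, P(W=2) = 1/2

Enumerate traces; 24 have nonzero weight after conditioning:
  (Y=0, Z=0, X=3, U=1, W=2) weight 1/324
  (Y=0, Z=0, X=3, U=2, W=1) weight 1/324
  (Y=0, Z=1, X=2, U=1, W=2) weight 1/81
  (Y=0, Z=1, X=2, U=2, W=1) weight 1/81
  (Y=0, Z=2, X=3, U=1, W=2) weight 1/162
  (Y=0, Z=2, X=3, U=2, W=1) weight 1/162
  (Y=0, Z=3, X=2, U=1, W=2) weight 1/162
  (Y=0, Z=3, X=2, U=2, W=1) weight 1/162
  … 16 more
Group by W:
  weight(W=1) = 1/12
  weight(W=2) = 1/12
Total weight = 1/12 + 1/12 = 1/6
P(W=1 | obs) = 1/12 / 1/6 = 1/2
P(W=2 | obs) = 1/12 / 1/6 = 1/2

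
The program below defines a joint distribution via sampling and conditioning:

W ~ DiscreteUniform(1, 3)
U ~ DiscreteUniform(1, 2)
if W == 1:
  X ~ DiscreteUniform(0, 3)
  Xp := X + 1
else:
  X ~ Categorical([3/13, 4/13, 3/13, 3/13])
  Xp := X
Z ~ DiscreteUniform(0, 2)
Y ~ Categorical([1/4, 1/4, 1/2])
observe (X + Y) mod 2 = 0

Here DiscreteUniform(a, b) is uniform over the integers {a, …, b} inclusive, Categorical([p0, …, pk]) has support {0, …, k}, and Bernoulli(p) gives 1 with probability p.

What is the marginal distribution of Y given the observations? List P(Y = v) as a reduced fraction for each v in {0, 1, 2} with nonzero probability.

P(Y=0) = 37/152, P(Y=1) = 41/152, P(Y=2) = 37/76

Enumerate traces; 108 have nonzero weight after conditioning:
  (W=1, U=1, X=0, Z=0, Y=0) weight 1/288
  (W=1, U=1, X=0, Z=0, Y=2) weight 1/144
  (W=1, U=1, X=0, Z=1, Y=0) weight 1/288
  (W=1, U=1, X=0, Z=1, Y=2) weight 1/144
  (W=1, U=1, X=0, Z=2, Y=0) weight 1/288
  (W=1, U=1, X=0, Z=2, Y=2) weight 1/144
  (W=1, U=1, X=1, Z=0, Y=1) weight 1/288
  (W=1, U=1, X=1, Z=1, Y=1) weight 1/288
  … 100 more
Group by Y:
  weight(Y=0) = 37/312
  weight(Y=1) = 41/312
  weight(Y=2) = 37/156
Total weight = 37/312 + 41/312 + 37/156 = 19/39
P(Y=0 | obs) = 37/312 / 19/39 = 37/152
P(Y=1 | obs) = 41/312 / 19/39 = 41/152
P(Y=2 | obs) = 37/156 / 19/39 = 37/76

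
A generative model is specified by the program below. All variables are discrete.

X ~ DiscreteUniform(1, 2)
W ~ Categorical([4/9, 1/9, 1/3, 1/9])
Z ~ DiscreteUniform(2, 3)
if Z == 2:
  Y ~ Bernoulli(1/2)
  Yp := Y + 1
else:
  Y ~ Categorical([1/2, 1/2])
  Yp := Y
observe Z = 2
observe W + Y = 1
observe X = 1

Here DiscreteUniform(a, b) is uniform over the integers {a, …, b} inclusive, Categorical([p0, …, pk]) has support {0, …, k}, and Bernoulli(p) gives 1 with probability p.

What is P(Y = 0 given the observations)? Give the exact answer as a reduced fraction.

P(Y = 0 | obs) = 1/5

Enumerate traces; 2 have nonzero weight after conditioning:
  (X=1, W=0, Z=2, Y=1) weight 1/18
  (X=1, W=1, Z=2, Y=0) weight 1/72
Group by Y:
  weight(Y=0) = 1/72
  weight(Y=1) = 1/18
Total weight = 1/72 + 1/18 = 5/72
P(Y=0 | obs) = 1/72 / 5/72 = 1/5
P(Y=1 | obs) = 1/18 / 5/72 = 4/5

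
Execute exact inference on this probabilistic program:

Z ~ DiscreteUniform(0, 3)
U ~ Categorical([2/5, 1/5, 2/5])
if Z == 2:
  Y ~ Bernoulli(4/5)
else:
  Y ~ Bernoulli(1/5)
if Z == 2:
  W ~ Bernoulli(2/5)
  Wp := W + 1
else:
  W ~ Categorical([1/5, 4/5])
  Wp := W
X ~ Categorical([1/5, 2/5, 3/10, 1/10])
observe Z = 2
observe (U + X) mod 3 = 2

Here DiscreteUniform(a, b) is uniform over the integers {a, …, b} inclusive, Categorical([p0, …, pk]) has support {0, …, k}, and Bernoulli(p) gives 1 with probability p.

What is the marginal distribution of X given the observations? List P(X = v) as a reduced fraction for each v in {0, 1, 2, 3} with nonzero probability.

Enumerate traces; 16 have nonzero weight after conditioning:
  (Z=2, U=0, Y=0, W=0, X=2) weight 9/2500
  (Z=2, U=0, Y=0, W=1, X=2) weight 3/1250
  (Z=2, U=0, Y=1, W=0, X=2) weight 9/625
  (Z=2, U=0, Y=1, W=1, X=2) weight 6/625
  (Z=2, U=1, Y=0, W=0, X=1) weight 3/1250
  (Z=2, U=1, Y=0, W=1, X=1) weight 1/625
  (Z=2, U=1, Y=1, W=0, X=1) weight 6/625
  (Z=2, U=1, Y=1, W=1, X=1) weight 4/625
  (Z=2, U=2, Y=0, W=0, X=0) weight 3/1250
  (Z=2, U=2, Y=0, W=0, X=3) weight 3/2500
  … 6 more
Group by X:
  weight(X=0) = 1/50
  weight(X=1) = 1/50
  weight(X=2) = 3/100
  weight(X=3) = 1/100
Total weight = 1/50 + 1/50 + 3/100 + 1/100 = 2/25
P(X=0 | obs) = 1/50 / 2/25 = 1/4
P(X=1 | obs) = 1/50 / 2/25 = 1/4
P(X=2 | obs) = 3/100 / 2/25 = 3/8
P(X=3 | obs) = 1/100 / 2/25 = 1/8

P(X=0) = 1/4, P(X=1) = 1/4, P(X=2) = 3/8, P(X=3) = 1/8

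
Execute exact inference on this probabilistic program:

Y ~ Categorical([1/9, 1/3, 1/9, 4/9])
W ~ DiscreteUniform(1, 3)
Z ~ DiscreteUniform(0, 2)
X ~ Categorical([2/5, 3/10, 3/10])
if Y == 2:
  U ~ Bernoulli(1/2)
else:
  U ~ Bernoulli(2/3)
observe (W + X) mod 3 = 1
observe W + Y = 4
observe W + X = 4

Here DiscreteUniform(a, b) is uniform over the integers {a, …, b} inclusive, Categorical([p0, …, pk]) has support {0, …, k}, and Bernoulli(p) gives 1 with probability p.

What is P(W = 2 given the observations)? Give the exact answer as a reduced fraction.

Enumerate traces; 12 have nonzero weight after conditioning:
  (Y=1, W=3, Z=0, X=1, U=0) weight 1/270
  (Y=1, W=3, Z=0, X=1, U=1) weight 1/135
  (Y=1, W=3, Z=1, X=1, U=0) weight 1/270
  (Y=1, W=3, Z=1, X=1, U=1) weight 1/135
  (Y=1, W=3, Z=2, X=1, U=0) weight 1/270
  (Y=1, W=3, Z=2, X=1, U=1) weight 1/135
  (Y=2, W=2, Z=0, X=2, U=0) weight 1/540
  (Y=2, W=2, Z=0, X=2, U=1) weight 1/540
  … 4 more
Group by W:
  weight(W=2) = 1/90
  weight(W=3) = 1/30
Total weight = 1/90 + 1/30 = 2/45
P(W=2 | obs) = 1/90 / 2/45 = 1/4
P(W=3 | obs) = 1/30 / 2/45 = 3/4

P(W = 2 | obs) = 1/4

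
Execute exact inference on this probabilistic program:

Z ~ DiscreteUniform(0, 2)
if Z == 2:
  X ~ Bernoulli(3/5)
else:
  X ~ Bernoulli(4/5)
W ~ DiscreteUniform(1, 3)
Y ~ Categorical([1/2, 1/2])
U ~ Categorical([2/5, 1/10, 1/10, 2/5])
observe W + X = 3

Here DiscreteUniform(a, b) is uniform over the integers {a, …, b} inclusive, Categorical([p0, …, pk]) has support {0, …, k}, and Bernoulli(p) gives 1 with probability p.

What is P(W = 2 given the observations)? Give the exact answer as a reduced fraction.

P(W = 2 | obs) = 11/15

Enumerate traces; 48 have nonzero weight after conditioning:
  (Z=0, X=0, W=3, Y=0, U=0) weight 1/225
  (Z=0, X=0, W=3, Y=0, U=1) weight 1/900
  (Z=0, X=0, W=3, Y=0, U=2) weight 1/900
  (Z=0, X=0, W=3, Y=0, U=3) weight 1/225
  (Z=0, X=0, W=3, Y=1, U=0) weight 1/225
  (Z=0, X=0, W=3, Y=1, U=1) weight 1/900
  (Z=0, X=0, W=3, Y=1, U=2) weight 1/900
  (Z=0, X=0, W=3, Y=1, U=3) weight 1/225
  (Z=0, X=1, W=2, Y=0, U=0) weight 4/225
  … 39 more
Group by W:
  weight(W=2) = 11/45
  weight(W=3) = 4/45
Total weight = 11/45 + 4/45 = 1/3
P(W=2 | obs) = 11/45 / 1/3 = 11/15
P(W=3 | obs) = 4/45 / 1/3 = 4/15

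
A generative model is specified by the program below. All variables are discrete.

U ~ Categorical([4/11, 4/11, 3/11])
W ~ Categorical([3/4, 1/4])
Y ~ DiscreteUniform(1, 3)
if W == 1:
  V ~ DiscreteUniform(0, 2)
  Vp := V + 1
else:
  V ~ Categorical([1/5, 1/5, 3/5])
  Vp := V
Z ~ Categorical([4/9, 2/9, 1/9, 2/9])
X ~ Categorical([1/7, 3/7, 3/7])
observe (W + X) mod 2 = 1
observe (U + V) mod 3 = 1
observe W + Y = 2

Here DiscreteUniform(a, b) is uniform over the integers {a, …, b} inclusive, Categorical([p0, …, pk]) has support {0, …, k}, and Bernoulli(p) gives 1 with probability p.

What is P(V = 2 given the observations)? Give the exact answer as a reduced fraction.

P(V = 2 | obs) = 303/679

Enumerate traces; 36 have nonzero weight after conditioning:
  (U=0, W=0, Y=2, V=1, Z=0, X=1) weight 4/1155
  (U=0, W=0, Y=2, V=1, Z=1, X=1) weight 2/1155
  (U=0, W=0, Y=2, V=1, Z=2, X=1) weight 1/1155
  (U=0, W=0, Y=2, V=1, Z=3, X=1) weight 2/1155
  (U=0, W=1, Y=1, V=1, Z=0, X=0) weight 4/6237
  (U=0, W=1, Y=1, V=1, Z=0, X=2) weight 4/2079
  (U=0, W=1, Y=1, V=1, Z=1, X=0) weight 2/6237
  (U=0, W=1, Y=1, V=1, Z=1, X=2) weight 2/2079
  (U=1, W=0, Y=2, V=0, Z=0, X=1) weight 4/1155
  (U=2, W=0, Y=2, V=2, Z=0, X=1) weight 3/385
  … 26 more
Group by V:
  weight(V=0) = 47/3465
  weight(V=1) = 47/3465
  weight(V=2) = 101/4620
Total weight = 47/3465 + 47/3465 + 101/4620 = 97/1980
P(V=0 | obs) = 47/3465 / 97/1980 = 188/679
P(V=1 | obs) = 47/3465 / 97/1980 = 188/679
P(V=2 | obs) = 101/4620 / 97/1980 = 303/679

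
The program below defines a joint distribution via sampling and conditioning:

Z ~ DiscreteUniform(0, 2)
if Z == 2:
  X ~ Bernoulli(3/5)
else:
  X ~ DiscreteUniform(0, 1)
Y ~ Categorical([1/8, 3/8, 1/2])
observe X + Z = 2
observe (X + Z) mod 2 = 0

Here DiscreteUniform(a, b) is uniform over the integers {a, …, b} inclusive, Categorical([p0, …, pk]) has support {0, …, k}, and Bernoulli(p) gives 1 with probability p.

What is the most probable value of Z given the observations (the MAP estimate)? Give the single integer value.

Enumerate traces; 6 have nonzero weight after conditioning:
  (Z=1, X=1, Y=0) weight 1/48
  (Z=1, X=1, Y=1) weight 1/16
  (Z=1, X=1, Y=2) weight 1/12
  (Z=2, X=0, Y=0) weight 1/60
  (Z=2, X=0, Y=1) weight 1/20
  (Z=2, X=0, Y=2) weight 1/15
Group by Z:
  weight(Z=1) = 1/6
  weight(Z=2) = 2/15
Total weight = 1/6 + 2/15 = 3/10
P(Z=1 | obs) = 1/6 / 3/10 = 5/9
P(Z=2 | obs) = 2/15 / 3/10 = 4/9
argmax = 1

argmax_v P(Z = v | obs) = 1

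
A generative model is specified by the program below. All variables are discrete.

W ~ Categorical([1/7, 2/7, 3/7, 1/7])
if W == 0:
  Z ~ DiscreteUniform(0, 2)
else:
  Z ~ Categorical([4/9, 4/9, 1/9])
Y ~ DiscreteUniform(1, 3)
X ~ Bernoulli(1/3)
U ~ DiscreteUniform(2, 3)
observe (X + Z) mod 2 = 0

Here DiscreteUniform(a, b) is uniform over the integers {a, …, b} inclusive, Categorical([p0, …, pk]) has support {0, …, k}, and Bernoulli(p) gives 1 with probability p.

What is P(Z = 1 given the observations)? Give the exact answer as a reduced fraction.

Enumerate traces; 72 have nonzero weight after conditioning:
  (W=0, Z=0, Y=1, X=0, U=2) weight 1/189
  (W=0, Z=0, Y=1, X=0, U=3) weight 1/189
  (W=0, Z=0, Y=2, X=0, U=2) weight 1/189
  (W=0, Z=0, Y=2, X=0, U=3) weight 1/189
  (W=0, Z=0, Y=3, X=0, U=2) weight 1/189
  (W=0, Z=0, Y=3, X=0, U=3) weight 1/189
  (W=0, Z=1, Y=1, X=1, U=2) weight 1/378
  (W=0, Z=1, Y=1, X=1, U=3) weight 1/378
  (W=0, Z=2, Y=1, X=0, U=2) weight 1/189
  … 63 more
Group by Z:
  weight(Z=0) = 2/7
  weight(Z=1) = 1/7
  weight(Z=2) = 2/21
Total weight = 2/7 + 1/7 + 2/21 = 11/21
P(Z=0 | obs) = 2/7 / 11/21 = 6/11
P(Z=1 | obs) = 1/7 / 11/21 = 3/11
P(Z=2 | obs) = 2/21 / 11/21 = 2/11

P(Z = 1 | obs) = 3/11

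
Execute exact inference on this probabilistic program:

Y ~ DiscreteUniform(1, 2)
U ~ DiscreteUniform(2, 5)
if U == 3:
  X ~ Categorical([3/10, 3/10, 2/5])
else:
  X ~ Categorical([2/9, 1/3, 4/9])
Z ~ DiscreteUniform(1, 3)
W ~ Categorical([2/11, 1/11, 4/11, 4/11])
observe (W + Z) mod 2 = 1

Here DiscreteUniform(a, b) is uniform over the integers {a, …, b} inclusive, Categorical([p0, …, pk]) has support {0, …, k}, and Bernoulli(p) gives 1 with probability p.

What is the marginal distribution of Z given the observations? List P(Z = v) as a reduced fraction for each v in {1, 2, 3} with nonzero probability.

P(Z=1) = 6/17, P(Z=2) = 5/17, P(Z=3) = 6/17

Enumerate traces; 144 have nonzero weight after conditioning:
  (Y=1, U=2, X=0, Z=1, W=0) weight 1/594
  (Y=1, U=2, X=0, Z=1, W=2) weight 1/297
  (Y=1, U=2, X=0, Z=2, W=1) weight 1/1188
  (Y=1, U=2, X=0, Z=2, W=3) weight 1/297
  (Y=1, U=2, X=0, Z=3, W=0) weight 1/594
  (Y=1, U=2, X=0, Z=3, W=2) weight 1/297
  (Y=1, U=2, X=1, Z=1, W=0) weight 1/396
  (Y=1, U=2, X=1, Z=1, W=2) weight 1/198
  … 136 more
Group by Z:
  weight(Z=1) = 2/11
  weight(Z=2) = 5/33
  weight(Z=3) = 2/11
Total weight = 2/11 + 5/33 + 2/11 = 17/33
P(Z=1 | obs) = 2/11 / 17/33 = 6/17
P(Z=2 | obs) = 5/33 / 17/33 = 5/17
P(Z=3 | obs) = 2/11 / 17/33 = 6/17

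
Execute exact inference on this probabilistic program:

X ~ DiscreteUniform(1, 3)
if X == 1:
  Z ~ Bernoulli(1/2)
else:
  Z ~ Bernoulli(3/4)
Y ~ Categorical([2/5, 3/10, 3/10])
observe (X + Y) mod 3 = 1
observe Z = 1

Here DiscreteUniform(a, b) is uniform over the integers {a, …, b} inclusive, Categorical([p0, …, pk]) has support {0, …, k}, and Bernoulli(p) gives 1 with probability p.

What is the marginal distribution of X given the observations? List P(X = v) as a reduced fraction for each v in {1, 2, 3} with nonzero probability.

P(X=1) = 4/13, P(X=2) = 9/26, P(X=3) = 9/26

Enumerate traces; 3 have nonzero weight after conditioning:
  (X=1, Z=1, Y=0) weight 1/15
  (X=2, Z=1, Y=2) weight 3/40
  (X=3, Z=1, Y=1) weight 3/40
Group by X:
  weight(X=1) = 1/15
  weight(X=2) = 3/40
  weight(X=3) = 3/40
Total weight = 1/15 + 3/40 + 3/40 = 13/60
P(X=1 | obs) = 1/15 / 13/60 = 4/13
P(X=2 | obs) = 3/40 / 13/60 = 9/26
P(X=3 | obs) = 3/40 / 13/60 = 9/26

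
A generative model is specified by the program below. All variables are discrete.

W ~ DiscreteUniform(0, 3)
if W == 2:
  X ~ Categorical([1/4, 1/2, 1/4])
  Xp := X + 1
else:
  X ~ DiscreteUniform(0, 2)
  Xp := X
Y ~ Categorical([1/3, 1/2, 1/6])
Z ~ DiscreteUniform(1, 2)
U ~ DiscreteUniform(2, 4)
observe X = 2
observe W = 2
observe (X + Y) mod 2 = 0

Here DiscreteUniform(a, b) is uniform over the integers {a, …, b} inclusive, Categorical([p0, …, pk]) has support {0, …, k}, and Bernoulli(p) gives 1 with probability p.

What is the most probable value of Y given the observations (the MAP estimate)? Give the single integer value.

argmax_v P(Y = v | obs) = 0

Enumerate traces; 12 have nonzero weight after conditioning:
  (W=2, X=2, Y=0, Z=1, U=2) weight 1/288
  (W=2, X=2, Y=0, Z=1, U=3) weight 1/288
  (W=2, X=2, Y=0, Z=1, U=4) weight 1/288
  (W=2, X=2, Y=0, Z=2, U=2) weight 1/288
  (W=2, X=2, Y=0, Z=2, U=3) weight 1/288
  (W=2, X=2, Y=0, Z=2, U=4) weight 1/288
  (W=2, X=2, Y=2, Z=1, U=2) weight 1/576
  (W=2, X=2, Y=2, Z=1, U=3) weight 1/576
  … 4 more
Group by Y:
  weight(Y=0) = 1/48
  weight(Y=2) = 1/96
Total weight = 1/48 + 1/96 = 1/32
P(Y=0 | obs) = 1/48 / 1/32 = 2/3
P(Y=2 | obs) = 1/96 / 1/32 = 1/3
argmax = 0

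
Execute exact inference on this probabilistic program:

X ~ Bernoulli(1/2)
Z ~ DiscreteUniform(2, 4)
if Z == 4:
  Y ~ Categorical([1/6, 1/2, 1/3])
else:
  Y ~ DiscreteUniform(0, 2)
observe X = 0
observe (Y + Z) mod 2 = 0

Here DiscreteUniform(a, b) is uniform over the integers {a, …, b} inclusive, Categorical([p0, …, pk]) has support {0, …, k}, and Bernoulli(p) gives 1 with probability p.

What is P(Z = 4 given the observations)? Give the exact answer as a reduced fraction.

P(Z = 4 | obs) = 1/3

Enumerate traces; 5 have nonzero weight after conditioning:
  (X=0, Z=2, Y=0) weight 1/18
  (X=0, Z=2, Y=2) weight 1/18
  (X=0, Z=3, Y=1) weight 1/18
  (X=0, Z=4, Y=0) weight 1/36
  (X=0, Z=4, Y=2) weight 1/18
Group by Z:
  weight(Z=2) = 1/9
  weight(Z=3) = 1/18
  weight(Z=4) = 1/12
Total weight = 1/9 + 1/18 + 1/12 = 1/4
P(Z=2 | obs) = 1/9 / 1/4 = 4/9
P(Z=3 | obs) = 1/18 / 1/4 = 2/9
P(Z=4 | obs) = 1/12 / 1/4 = 1/3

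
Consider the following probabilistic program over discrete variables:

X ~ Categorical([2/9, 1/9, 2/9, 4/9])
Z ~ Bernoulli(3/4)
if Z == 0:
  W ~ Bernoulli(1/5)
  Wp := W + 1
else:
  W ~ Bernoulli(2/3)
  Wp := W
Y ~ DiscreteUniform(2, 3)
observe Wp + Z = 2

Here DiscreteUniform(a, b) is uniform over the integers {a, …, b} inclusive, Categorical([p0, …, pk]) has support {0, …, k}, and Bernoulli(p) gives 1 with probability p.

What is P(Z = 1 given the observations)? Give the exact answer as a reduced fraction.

Enumerate traces; 16 have nonzero weight after conditioning:
  (X=0, Z=0, W=1, Y=2) weight 1/180
  (X=0, Z=0, W=1, Y=3) weight 1/180
  (X=0, Z=1, W=1, Y=2) weight 1/18
  (X=0, Z=1, W=1, Y=3) weight 1/18
  (X=1, Z=0, W=1, Y=2) weight 1/360
  (X=1, Z=0, W=1, Y=3) weight 1/360
  (X=1, Z=1, W=1, Y=2) weight 1/36
  (X=1, Z=1, W=1, Y=3) weight 1/36
  … 8 more
Group by Z:
  weight(Z=0) = 1/20
  weight(Z=1) = 1/2
Total weight = 1/20 + 1/2 = 11/20
P(Z=0 | obs) = 1/20 / 11/20 = 1/11
P(Z=1 | obs) = 1/2 / 11/20 = 10/11

P(Z = 1 | obs) = 10/11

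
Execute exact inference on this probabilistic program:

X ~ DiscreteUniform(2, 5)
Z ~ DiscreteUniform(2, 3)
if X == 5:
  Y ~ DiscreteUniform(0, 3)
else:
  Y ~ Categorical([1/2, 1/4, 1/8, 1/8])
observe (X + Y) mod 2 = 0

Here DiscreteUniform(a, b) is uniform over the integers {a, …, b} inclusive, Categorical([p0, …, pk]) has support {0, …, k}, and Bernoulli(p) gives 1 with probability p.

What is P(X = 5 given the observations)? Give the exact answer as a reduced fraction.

Enumerate traces; 16 have nonzero weight after conditioning:
  (X=2, Z=2, Y=0) weight 1/16
  (X=2, Z=2, Y=2) weight 1/64
  (X=2, Z=3, Y=0) weight 1/16
  (X=2, Z=3, Y=2) weight 1/64
  (X=3, Z=2, Y=1) weight 1/32
  (X=3, Z=2, Y=3) weight 1/64
  (X=3, Z=3, Y=1) weight 1/32
  (X=3, Z=3, Y=3) weight 1/64
  (X=4, Z=2, Y=0) weight 1/16
  (X=5, Z=2, Y=1) weight 1/32
  … 6 more
Group by X:
  weight(X=2) = 5/32
  weight(X=3) = 3/32
  weight(X=4) = 5/32
  weight(X=5) = 1/8
Total weight = 5/32 + 3/32 + 5/32 + 1/8 = 17/32
P(X=2 | obs) = 5/32 / 17/32 = 5/17
P(X=3 | obs) = 3/32 / 17/32 = 3/17
P(X=4 | obs) = 5/32 / 17/32 = 5/17
P(X=5 | obs) = 1/8 / 17/32 = 4/17

P(X = 5 | obs) = 4/17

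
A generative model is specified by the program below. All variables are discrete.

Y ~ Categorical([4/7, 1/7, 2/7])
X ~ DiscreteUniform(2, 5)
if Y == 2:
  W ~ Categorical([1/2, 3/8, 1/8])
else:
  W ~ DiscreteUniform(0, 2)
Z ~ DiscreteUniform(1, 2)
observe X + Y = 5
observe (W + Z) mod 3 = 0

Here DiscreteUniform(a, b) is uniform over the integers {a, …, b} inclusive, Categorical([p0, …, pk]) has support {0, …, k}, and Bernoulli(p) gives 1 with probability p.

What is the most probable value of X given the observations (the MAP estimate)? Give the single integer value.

argmax_v P(X = v | obs) = 5

Enumerate traces; 6 have nonzero weight after conditioning:
  (Y=0, X=5, W=1, Z=2) weight 1/42
  (Y=0, X=5, W=2, Z=1) weight 1/42
  (Y=1, X=4, W=1, Z=2) weight 1/168
  (Y=1, X=4, W=2, Z=1) weight 1/168
  (Y=2, X=3, W=1, Z=2) weight 3/224
  (Y=2, X=3, W=2, Z=1) weight 1/224
Group by X:
  weight(X=3) = 1/56
  weight(X=4) = 1/84
  weight(X=5) = 1/21
Total weight = 1/56 + 1/84 + 1/21 = 13/168
P(X=3 | obs) = 1/56 / 13/168 = 3/13
P(X=4 | obs) = 1/84 / 13/168 = 2/13
P(X=5 | obs) = 1/21 / 13/168 = 8/13
argmax = 5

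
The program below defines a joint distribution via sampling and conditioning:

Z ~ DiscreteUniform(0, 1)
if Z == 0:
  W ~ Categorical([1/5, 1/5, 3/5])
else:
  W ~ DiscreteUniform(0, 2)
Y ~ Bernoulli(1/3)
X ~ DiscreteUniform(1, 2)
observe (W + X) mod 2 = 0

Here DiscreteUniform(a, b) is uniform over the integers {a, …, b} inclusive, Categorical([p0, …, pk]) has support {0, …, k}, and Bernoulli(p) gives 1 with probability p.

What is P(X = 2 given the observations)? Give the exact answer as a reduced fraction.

P(X = 2 | obs) = 11/15

Enumerate traces; 12 have nonzero weight after conditioning:
  (Z=0, W=0, Y=0, X=2) weight 1/30
  (Z=0, W=0, Y=1, X=2) weight 1/60
  (Z=0, W=1, Y=0, X=1) weight 1/30
  (Z=0, W=1, Y=1, X=1) weight 1/60
  (Z=0, W=2, Y=0, X=2) weight 1/10
  (Z=0, W=2, Y=1, X=2) weight 1/20
  (Z=1, W=0, Y=0, X=2) weight 1/18
  (Z=1, W=0, Y=1, X=2) weight 1/36
  … 4 more
Group by X:
  weight(X=1) = 2/15
  weight(X=2) = 11/30
Total weight = 2/15 + 11/30 = 1/2
P(X=1 | obs) = 2/15 / 1/2 = 4/15
P(X=2 | obs) = 11/30 / 1/2 = 11/15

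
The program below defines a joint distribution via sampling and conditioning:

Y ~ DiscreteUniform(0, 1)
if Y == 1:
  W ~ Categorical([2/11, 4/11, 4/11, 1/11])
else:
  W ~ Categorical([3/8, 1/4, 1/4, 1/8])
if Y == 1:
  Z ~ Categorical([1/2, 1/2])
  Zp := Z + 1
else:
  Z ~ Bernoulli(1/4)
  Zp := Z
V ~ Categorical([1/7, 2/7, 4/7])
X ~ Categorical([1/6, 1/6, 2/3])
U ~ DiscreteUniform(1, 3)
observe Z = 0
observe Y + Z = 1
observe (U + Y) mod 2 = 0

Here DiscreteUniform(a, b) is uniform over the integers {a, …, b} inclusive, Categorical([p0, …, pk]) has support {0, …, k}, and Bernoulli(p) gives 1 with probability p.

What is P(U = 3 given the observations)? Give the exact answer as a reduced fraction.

P(U = 3 | obs) = 1/2

Enumerate traces; 72 have nonzero weight after conditioning:
  (Y=1, W=0, Z=0, V=0, X=0, U=1) weight 1/2772
  (Y=1, W=0, Z=0, V=0, X=0, U=3) weight 1/2772
  (Y=1, W=0, Z=0, V=0, X=1, U=1) weight 1/2772
  (Y=1, W=0, Z=0, V=0, X=1, U=3) weight 1/2772
  (Y=1, W=0, Z=0, V=0, X=2, U=1) weight 1/693
  (Y=1, W=0, Z=0, V=0, X=2, U=3) weight 1/693
  (Y=1, W=0, Z=0, V=1, X=0, U=1) weight 1/1386
  (Y=1, W=0, Z=0, V=1, X=0, U=3) weight 1/1386
  … 64 more
Group by U:
  weight(U=1) = 1/12
  weight(U=3) = 1/12
Total weight = 1/12 + 1/12 = 1/6
P(U=1 | obs) = 1/12 / 1/6 = 1/2
P(U=3 | obs) = 1/12 / 1/6 = 1/2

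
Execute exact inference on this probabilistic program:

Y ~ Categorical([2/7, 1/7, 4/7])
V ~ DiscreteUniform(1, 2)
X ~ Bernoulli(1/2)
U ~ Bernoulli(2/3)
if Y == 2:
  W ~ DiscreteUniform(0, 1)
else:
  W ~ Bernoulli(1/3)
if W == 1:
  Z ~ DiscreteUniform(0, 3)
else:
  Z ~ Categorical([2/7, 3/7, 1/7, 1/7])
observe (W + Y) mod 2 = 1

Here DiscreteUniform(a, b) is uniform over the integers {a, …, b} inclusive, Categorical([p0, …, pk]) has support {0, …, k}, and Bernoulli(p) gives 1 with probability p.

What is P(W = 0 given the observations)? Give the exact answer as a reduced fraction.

Enumerate traces; 96 have nonzero weight after conditioning:
  (Y=0, V=1, X=0, U=0, W=1, Z=0) weight 1/504
  (Y=0, V=1, X=0, U=0, W=1, Z=1) weight 1/504
  (Y=0, V=1, X=0, U=0, W=1, Z=2) weight 1/504
  (Y=0, V=1, X=0, U=0, W=1, Z=3) weight 1/504
  (Y=0, V=1, X=0, U=1, W=1, Z=0) weight 1/252
  (Y=0, V=1, X=0, U=1, W=1, Z=1) weight 1/252
  (Y=0, V=1, X=0, U=1, W=1, Z=2) weight 1/252
  (Y=0, V=1, X=0, U=1, W=1, Z=3) weight 1/252
  (Y=1, V=1, X=0, U=0, W=0, Z=0) weight 1/441
  … 87 more
Group by W:
  weight(W=0) = 2/21
  weight(W=1) = 8/21
Total weight = 2/21 + 8/21 = 10/21
P(W=0 | obs) = 2/21 / 10/21 = 1/5
P(W=1 | obs) = 8/21 / 10/21 = 4/5

P(W = 0 | obs) = 1/5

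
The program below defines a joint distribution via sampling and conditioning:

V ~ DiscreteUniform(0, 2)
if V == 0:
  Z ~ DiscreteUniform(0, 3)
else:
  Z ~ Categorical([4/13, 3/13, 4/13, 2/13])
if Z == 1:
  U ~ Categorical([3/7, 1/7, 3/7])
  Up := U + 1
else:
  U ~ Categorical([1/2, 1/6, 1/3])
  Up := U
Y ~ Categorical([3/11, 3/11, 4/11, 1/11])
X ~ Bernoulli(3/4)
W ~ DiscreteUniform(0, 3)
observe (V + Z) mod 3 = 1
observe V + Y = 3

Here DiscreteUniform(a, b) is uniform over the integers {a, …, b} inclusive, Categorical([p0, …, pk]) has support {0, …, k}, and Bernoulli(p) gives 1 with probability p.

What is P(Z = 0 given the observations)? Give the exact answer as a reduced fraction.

P(Z = 0 | obs) = 64/157

Enumerate traces; 96 have nonzero weight after conditioning:
  (V=0, Z=1, U=0, Y=3, X=0, W=0) weight 1/4928
  (V=0, Z=1, U=0, Y=3, X=0, W=1) weight 1/4928
  (V=0, Z=1, U=0, Y=3, X=0, W=2) weight 1/4928
  (V=0, Z=1, U=0, Y=3, X=0, W=3) weight 1/4928
  (V=0, Z=1, U=0, Y=3, X=1, W=0) weight 3/4928
  (V=0, Z=1, U=0, Y=3, X=1, W=1) weight 3/4928
  (V=0, Z=1, U=0, Y=3, X=1, W=2) weight 3/4928
  (V=0, Z=1, U=0, Y=3, X=1, W=3) weight 3/4928
  (V=1, Z=0, U=0, Y=2, X=0, W=0) weight 1/858
  (V=1, Z=3, U=0, Y=2, X=0, W=0) weight 1/1716
  … 86 more
Group by Z:
  weight(Z=0) = 16/429
  weight(Z=1) = 1/132
  weight(Z=2) = 4/143
  weight(Z=3) = 8/429
Total weight = 16/429 + 1/132 + 4/143 + 8/429 = 157/1716
P(Z=0 | obs) = 16/429 / 157/1716 = 64/157
P(Z=1 | obs) = 1/132 / 157/1716 = 13/157
P(Z=2 | obs) = 4/143 / 157/1716 = 48/157
P(Z=3 | obs) = 8/429 / 157/1716 = 32/157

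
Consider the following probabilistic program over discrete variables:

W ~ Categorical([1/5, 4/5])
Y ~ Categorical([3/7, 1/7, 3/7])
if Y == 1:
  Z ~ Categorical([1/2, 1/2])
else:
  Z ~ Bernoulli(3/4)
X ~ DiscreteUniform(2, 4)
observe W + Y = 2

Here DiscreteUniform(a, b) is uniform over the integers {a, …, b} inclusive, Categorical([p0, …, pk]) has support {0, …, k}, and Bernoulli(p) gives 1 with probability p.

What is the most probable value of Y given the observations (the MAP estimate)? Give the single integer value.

Enumerate traces; 12 have nonzero weight after conditioning:
  (W=0, Y=2, Z=0, X=2) weight 1/140
  (W=0, Y=2, Z=0, X=3) weight 1/140
  (W=0, Y=2, Z=0, X=4) weight 1/140
  (W=0, Y=2, Z=1, X=2) weight 3/140
  (W=0, Y=2, Z=1, X=3) weight 3/140
  (W=0, Y=2, Z=1, X=4) weight 3/140
  (W=1, Y=1, Z=0, X=2) weight 2/105
  (W=1, Y=1, Z=0, X=3) weight 2/105
  … 4 more
Group by Y:
  weight(Y=1) = 4/35
  weight(Y=2) = 3/35
Total weight = 4/35 + 3/35 = 1/5
P(Y=1 | obs) = 4/35 / 1/5 = 4/7
P(Y=2 | obs) = 3/35 / 1/5 = 3/7
argmax = 1

argmax_v P(Y = v | obs) = 1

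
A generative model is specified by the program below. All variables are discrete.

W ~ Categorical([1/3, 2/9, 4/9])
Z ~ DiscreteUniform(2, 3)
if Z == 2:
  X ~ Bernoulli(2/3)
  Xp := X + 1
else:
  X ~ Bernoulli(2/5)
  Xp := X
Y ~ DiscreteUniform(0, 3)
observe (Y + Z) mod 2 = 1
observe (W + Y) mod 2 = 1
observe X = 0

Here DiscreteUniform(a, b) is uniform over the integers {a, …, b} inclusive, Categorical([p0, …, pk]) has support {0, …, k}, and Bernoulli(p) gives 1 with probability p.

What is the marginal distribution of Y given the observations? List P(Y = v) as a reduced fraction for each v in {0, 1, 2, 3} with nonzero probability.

P(Y=0) = 9/53, P(Y=1) = 35/106, P(Y=2) = 9/53, P(Y=3) = 35/106

Enumerate traces; 6 have nonzero weight after conditioning:
  (W=0, Z=2, X=0, Y=1) weight 1/72
  (W=0, Z=2, X=0, Y=3) weight 1/72
  (W=1, Z=3, X=0, Y=0) weight 1/60
  (W=1, Z=3, X=0, Y=2) weight 1/60
  (W=2, Z=2, X=0, Y=1) weight 1/54
  (W=2, Z=2, X=0, Y=3) weight 1/54
Group by Y:
  weight(Y=0) = 1/60
  weight(Y=1) = 7/216
  weight(Y=2) = 1/60
  weight(Y=3) = 7/216
Total weight = 1/60 + 7/216 + 1/60 + 7/216 = 53/540
P(Y=0 | obs) = 1/60 / 53/540 = 9/53
P(Y=1 | obs) = 7/216 / 53/540 = 35/106
P(Y=2 | obs) = 1/60 / 53/540 = 9/53
P(Y=3 | obs) = 7/216 / 53/540 = 35/106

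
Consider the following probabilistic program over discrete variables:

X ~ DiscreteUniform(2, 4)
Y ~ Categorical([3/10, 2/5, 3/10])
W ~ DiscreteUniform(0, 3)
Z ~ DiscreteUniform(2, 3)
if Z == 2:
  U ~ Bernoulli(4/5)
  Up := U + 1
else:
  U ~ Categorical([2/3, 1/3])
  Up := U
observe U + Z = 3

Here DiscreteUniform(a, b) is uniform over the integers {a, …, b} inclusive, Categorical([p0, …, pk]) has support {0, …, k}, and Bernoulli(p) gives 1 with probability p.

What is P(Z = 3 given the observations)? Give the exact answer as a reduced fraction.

P(Z = 3 | obs) = 5/11

Enumerate traces; 72 have nonzero weight after conditioning:
  (X=2, Y=0, W=0, Z=2, U=1) weight 1/100
  (X=2, Y=0, W=0, Z=3, U=0) weight 1/120
  (X=2, Y=0, W=1, Z=2, U=1) weight 1/100
  (X=2, Y=0, W=1, Z=3, U=0) weight 1/120
  (X=2, Y=0, W=2, Z=2, U=1) weight 1/100
  (X=2, Y=0, W=2, Z=3, U=0) weight 1/120
  (X=2, Y=0, W=3, Z=2, U=1) weight 1/100
  (X=2, Y=0, W=3, Z=3, U=0) weight 1/120
  … 64 more
Group by Z:
  weight(Z=2) = 2/5
  weight(Z=3) = 1/3
Total weight = 2/5 + 1/3 = 11/15
P(Z=2 | obs) = 2/5 / 11/15 = 6/11
P(Z=3 | obs) = 1/3 / 11/15 = 5/11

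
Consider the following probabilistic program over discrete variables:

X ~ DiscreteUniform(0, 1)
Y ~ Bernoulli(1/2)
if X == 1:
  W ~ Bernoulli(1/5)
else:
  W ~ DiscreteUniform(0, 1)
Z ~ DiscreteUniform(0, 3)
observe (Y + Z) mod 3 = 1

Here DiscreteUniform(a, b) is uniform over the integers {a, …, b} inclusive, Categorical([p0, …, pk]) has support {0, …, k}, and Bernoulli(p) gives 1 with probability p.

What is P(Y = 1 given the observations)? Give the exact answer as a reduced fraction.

P(Y = 1 | obs) = 2/3

Enumerate traces; 12 have nonzero weight after conditioning:
  (X=0, Y=0, W=0, Z=1) weight 1/32
  (X=0, Y=0, W=1, Z=1) weight 1/32
  (X=0, Y=1, W=0, Z=0) weight 1/32
  (X=0, Y=1, W=0, Z=3) weight 1/32
  (X=0, Y=1, W=1, Z=0) weight 1/32
  (X=0, Y=1, W=1, Z=3) weight 1/32
  (X=1, Y=0, W=0, Z=1) weight 1/20
  (X=1, Y=0, W=1, Z=1) weight 1/80
  … 4 more
Group by Y:
  weight(Y=0) = 1/8
  weight(Y=1) = 1/4
Total weight = 1/8 + 1/4 = 3/8
P(Y=0 | obs) = 1/8 / 3/8 = 1/3
P(Y=1 | obs) = 1/4 / 3/8 = 2/3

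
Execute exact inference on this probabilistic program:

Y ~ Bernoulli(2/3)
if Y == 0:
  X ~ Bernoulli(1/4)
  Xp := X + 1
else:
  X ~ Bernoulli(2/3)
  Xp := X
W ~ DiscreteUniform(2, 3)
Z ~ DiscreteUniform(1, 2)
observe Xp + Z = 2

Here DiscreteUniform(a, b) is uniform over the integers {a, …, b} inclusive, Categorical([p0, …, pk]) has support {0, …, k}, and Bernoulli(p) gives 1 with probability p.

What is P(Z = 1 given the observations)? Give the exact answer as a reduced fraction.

Enumerate traces; 6 have nonzero weight after conditioning:
  (Y=0, X=0, W=2, Z=1) weight 1/16
  (Y=0, X=0, W=3, Z=1) weight 1/16
  (Y=1, X=0, W=2, Z=2) weight 1/18
  (Y=1, X=0, W=3, Z=2) weight 1/18
  (Y=1, X=1, W=2, Z=1) weight 1/9
  (Y=1, X=1, W=3, Z=1) weight 1/9
Group by Z:
  weight(Z=1) = 25/72
  weight(Z=2) = 1/9
Total weight = 25/72 + 1/9 = 11/24
P(Z=1 | obs) = 25/72 / 11/24 = 25/33
P(Z=2 | obs) = 1/9 / 11/24 = 8/33

P(Z = 1 | obs) = 25/33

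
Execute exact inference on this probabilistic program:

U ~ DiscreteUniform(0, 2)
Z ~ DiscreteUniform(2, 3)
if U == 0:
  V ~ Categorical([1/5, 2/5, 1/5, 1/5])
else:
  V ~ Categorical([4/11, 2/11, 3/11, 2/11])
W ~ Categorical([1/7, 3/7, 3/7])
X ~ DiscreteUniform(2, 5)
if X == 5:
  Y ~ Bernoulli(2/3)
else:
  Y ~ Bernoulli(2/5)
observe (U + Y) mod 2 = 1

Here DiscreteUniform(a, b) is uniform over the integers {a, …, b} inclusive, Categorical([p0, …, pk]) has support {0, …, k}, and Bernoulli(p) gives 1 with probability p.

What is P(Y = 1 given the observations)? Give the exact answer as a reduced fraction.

P(Y = 1 | obs) = 7/11

Enumerate traces; 288 have nonzero weight after conditioning:
  (U=0, Z=2, V=0, W=0, X=2, Y=1) weight 1/2100
  (U=0, Z=2, V=0, W=0, X=3, Y=1) weight 1/2100
  (U=0, Z=2, V=0, W=0, X=4, Y=1) weight 1/2100
  (U=0, Z=2, V=0, W=0, X=5, Y=1) weight 1/1260
  (U=0, Z=2, V=0, W=1, X=2, Y=1) weight 1/700
  (U=0, Z=2, V=0, W=1, X=3, Y=1) weight 1/700
  (U=0, Z=2, V=0, W=1, X=4, Y=1) weight 1/700
  (U=0, Z=2, V=0, W=1, X=5, Y=1) weight 1/420
  (U=1, Z=2, V=0, W=0, X=2, Y=0) weight 1/770
  … 279 more
Group by Y:
  weight(Y=0) = 8/45
  weight(Y=1) = 14/45
Total weight = 8/45 + 14/45 = 22/45
P(Y=0 | obs) = 8/45 / 22/45 = 4/11
P(Y=1 | obs) = 14/45 / 22/45 = 7/11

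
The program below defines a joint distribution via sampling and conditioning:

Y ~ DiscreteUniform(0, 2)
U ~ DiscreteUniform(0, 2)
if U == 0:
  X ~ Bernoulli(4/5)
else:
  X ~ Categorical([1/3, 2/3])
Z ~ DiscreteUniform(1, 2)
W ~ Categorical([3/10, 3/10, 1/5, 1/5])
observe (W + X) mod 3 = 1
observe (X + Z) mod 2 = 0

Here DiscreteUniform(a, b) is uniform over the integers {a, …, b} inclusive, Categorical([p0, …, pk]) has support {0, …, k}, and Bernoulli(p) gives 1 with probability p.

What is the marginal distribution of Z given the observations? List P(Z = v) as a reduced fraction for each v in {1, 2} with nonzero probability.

Enumerate traces; 27 have nonzero weight after conditioning:
  (Y=0, U=0, X=0, Z=2, W=1) weight 1/300
  (Y=0, U=0, X=1, Z=1, W=0) weight 1/75
  (Y=0, U=0, X=1, Z=1, W=3) weight 2/225
  (Y=0, U=1, X=0, Z=2, W=1) weight 1/180
  (Y=0, U=1, X=1, Z=1, W=0) weight 1/90
  (Y=0, U=1, X=1, Z=1, W=3) weight 1/135
  (Y=0, U=2, X=0, Z=2, W=1) weight 1/180
  (Y=0, U=2, X=1, Z=1, W=0) weight 1/90
  … 19 more
Group by Z:
  weight(Z=1) = 8/45
  weight(Z=2) = 13/300
Total weight = 8/45 + 13/300 = 199/900
P(Z=1 | obs) = 8/45 / 199/900 = 160/199
P(Z=2 | obs) = 13/300 / 199/900 = 39/199

P(Z=1) = 160/199, P(Z=2) = 39/199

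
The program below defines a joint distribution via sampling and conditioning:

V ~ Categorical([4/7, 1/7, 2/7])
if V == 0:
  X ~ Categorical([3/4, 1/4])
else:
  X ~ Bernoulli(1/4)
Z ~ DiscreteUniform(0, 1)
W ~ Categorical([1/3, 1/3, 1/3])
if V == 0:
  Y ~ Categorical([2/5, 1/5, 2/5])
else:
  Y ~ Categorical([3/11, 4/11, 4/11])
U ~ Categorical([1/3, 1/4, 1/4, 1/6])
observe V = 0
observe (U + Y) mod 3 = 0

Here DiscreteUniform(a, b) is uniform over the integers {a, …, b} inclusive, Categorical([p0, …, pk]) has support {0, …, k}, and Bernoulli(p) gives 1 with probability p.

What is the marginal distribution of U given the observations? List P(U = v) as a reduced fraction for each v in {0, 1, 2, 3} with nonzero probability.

P(U=0) = 8/21, P(U=1) = 2/7, P(U=2) = 1/7, P(U=3) = 4/21

Enumerate traces; 48 have nonzero weight after conditioning:
  (V=0, X=0, Z=0, W=0, Y=0, U=0) weight 1/105
  (V=0, X=0, Z=0, W=0, Y=0, U=3) weight 1/210
  (V=0, X=0, Z=0, W=0, Y=1, U=2) weight 1/280
  (V=0, X=0, Z=0, W=0, Y=2, U=1) weight 1/140
  (V=0, X=0, Z=0, W=1, Y=0, U=0) weight 1/105
  (V=0, X=0, Z=0, W=1, Y=0, U=3) weight 1/210
  (V=0, X=0, Z=0, W=1, Y=1, U=2) weight 1/280
  (V=0, X=0, Z=0, W=1, Y=2, U=1) weight 1/140
  … 40 more
Group by U:
  weight(U=0) = 8/105
  weight(U=1) = 2/35
  weight(U=2) = 1/35
  weight(U=3) = 4/105
Total weight = 8/105 + 2/35 + 1/35 + 4/105 = 1/5
P(U=0 | obs) = 8/105 / 1/5 = 8/21
P(U=1 | obs) = 2/35 / 1/5 = 2/7
P(U=2 | obs) = 1/35 / 1/5 = 1/7
P(U=3 | obs) = 4/105 / 1/5 = 4/21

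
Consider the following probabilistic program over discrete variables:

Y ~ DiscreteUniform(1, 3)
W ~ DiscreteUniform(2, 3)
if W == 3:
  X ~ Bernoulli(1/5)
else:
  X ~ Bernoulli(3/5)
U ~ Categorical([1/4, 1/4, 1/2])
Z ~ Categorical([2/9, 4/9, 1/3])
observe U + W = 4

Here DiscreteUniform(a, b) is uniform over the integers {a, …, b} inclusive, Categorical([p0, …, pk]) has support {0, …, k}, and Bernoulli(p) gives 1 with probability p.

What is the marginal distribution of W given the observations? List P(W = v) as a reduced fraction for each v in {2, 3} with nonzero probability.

Enumerate traces; 36 have nonzero weight after conditioning:
  (Y=1, W=2, X=0, U=2, Z=0) weight 1/135
  (Y=1, W=2, X=0, U=2, Z=1) weight 2/135
  (Y=1, W=2, X=0, U=2, Z=2) weight 1/90
  (Y=1, W=2, X=1, U=2, Z=0) weight 1/90
  (Y=1, W=2, X=1, U=2, Z=1) weight 1/45
  (Y=1, W=2, X=1, U=2, Z=2) weight 1/60
  (Y=1, W=3, X=0, U=1, Z=0) weight 1/135
  (Y=1, W=3, X=0, U=1, Z=1) weight 2/135
  … 28 more
Group by W:
  weight(W=2) = 1/4
  weight(W=3) = 1/8
Total weight = 1/4 + 1/8 = 3/8
P(W=2 | obs) = 1/4 / 3/8 = 2/3
P(W=3 | obs) = 1/8 / 3/8 = 1/3

P(W=2) = 2/3, P(W=3) = 1/3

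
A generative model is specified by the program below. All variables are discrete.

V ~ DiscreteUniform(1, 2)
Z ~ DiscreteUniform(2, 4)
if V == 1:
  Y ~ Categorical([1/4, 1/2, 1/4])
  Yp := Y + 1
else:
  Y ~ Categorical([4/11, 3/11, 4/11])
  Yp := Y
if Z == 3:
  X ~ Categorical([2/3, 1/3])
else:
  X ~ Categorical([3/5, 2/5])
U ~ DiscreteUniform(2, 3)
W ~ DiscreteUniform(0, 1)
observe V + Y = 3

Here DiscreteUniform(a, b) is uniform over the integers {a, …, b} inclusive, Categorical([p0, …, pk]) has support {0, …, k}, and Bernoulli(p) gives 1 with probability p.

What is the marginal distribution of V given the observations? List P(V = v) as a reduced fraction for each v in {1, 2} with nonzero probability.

P(V=1) = 11/23, P(V=2) = 12/23

Enumerate traces; 48 have nonzero weight after conditioning:
  (V=1, Z=2, Y=2, X=0, U=2, W=0) weight 1/160
  (V=1, Z=2, Y=2, X=0, U=2, W=1) weight 1/160
  (V=1, Z=2, Y=2, X=0, U=3, W=0) weight 1/160
  (V=1, Z=2, Y=2, X=0, U=3, W=1) weight 1/160
  (V=1, Z=2, Y=2, X=1, U=2, W=0) weight 1/240
  (V=1, Z=2, Y=2, X=1, U=2, W=1) weight 1/240
  (V=1, Z=2, Y=2, X=1, U=3, W=0) weight 1/240
  (V=1, Z=2, Y=2, X=1, U=3, W=1) weight 1/240
  (V=2, Z=2, Y=1, X=0, U=2, W=0) weight 3/440
  … 39 more
Group by V:
  weight(V=1) = 1/8
  weight(V=2) = 3/22
Total weight = 1/8 + 3/22 = 23/88
P(V=1 | obs) = 1/8 / 23/88 = 11/23
P(V=2 | obs) = 3/22 / 23/88 = 12/23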